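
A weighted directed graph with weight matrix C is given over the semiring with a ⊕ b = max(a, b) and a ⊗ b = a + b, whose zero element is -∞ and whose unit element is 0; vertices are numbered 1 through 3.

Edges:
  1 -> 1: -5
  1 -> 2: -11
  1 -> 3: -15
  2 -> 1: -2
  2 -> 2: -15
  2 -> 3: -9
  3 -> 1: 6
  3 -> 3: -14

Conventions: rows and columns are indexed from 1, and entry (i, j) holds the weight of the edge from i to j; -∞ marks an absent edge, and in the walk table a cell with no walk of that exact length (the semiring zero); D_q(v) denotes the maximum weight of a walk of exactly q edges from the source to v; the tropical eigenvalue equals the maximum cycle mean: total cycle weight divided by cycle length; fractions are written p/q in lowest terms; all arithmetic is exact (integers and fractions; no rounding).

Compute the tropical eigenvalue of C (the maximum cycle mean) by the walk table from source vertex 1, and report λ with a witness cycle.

q=0: [0, -∞, -∞]
q=1: [-5, -11, -15]
q=2: [-9, -16, -20]
q=3: [-14, -20, -24]
Optimal cycle mean attained by: cycle 1->3->1, total (-15) + 6, length 2.
Answer: λ = -9/2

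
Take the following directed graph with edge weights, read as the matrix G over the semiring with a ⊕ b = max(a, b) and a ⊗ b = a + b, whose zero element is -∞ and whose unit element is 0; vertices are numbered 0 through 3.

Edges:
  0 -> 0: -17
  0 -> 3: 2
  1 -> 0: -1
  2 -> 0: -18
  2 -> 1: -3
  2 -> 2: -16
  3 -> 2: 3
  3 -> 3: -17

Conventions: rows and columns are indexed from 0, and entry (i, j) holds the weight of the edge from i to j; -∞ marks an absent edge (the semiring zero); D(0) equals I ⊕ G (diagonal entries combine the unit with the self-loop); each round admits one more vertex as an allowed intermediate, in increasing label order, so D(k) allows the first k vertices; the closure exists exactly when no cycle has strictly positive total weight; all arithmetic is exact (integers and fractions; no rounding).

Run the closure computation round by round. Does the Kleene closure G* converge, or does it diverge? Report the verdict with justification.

D(0):
  [0, -∞, -∞, 2]
  [-1, 0, -∞, -∞]
  [-18, -3, 0, -∞]
  [-∞, -∞, 3, 0]
D(1):
  [0, -∞, -∞, 2]
  [-1, 0, -∞, 1]
  [-18, -3, 0, -16]
  [-∞, -∞, 3, 0]
D(2):
  [0, -∞, -∞, 2]
  [-1, 0, -∞, 1]
  [-4, -3, 0, -2]
  [-∞, -∞, 3, 0]
Detection: at round 3, diagonal entry (3, 3) turns strictly positive.
Key observation: the cycle 3->2->1->0->3 has total weight 3 + (-3) + (-1) + 2, which is strictly positive.
Answer: DIVERGES — positive cycle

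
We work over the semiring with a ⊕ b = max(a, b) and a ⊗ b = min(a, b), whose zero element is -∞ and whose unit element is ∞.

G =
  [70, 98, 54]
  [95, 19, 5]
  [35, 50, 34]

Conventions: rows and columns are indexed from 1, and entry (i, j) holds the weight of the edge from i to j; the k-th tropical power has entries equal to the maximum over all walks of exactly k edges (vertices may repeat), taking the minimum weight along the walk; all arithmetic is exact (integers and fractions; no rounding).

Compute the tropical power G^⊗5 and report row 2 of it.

G^⊗2:
  [95, 70, 54]
  [70, 95, 54]
  [50, 35, 35]
G^⊗3:
  [70, 95, 54]
  [95, 70, 54]
  [50, 50, 50]
G^⊗4:
  [95, 70, 54]
  [70, 95, 54]
  [50, 50, 50]
G^⊗5:
  [70, 95, 54]
  [95, 70, 54]
  [50, 50, 50]
Answer: row 2 of G^⊗5 = [95, 70, 54]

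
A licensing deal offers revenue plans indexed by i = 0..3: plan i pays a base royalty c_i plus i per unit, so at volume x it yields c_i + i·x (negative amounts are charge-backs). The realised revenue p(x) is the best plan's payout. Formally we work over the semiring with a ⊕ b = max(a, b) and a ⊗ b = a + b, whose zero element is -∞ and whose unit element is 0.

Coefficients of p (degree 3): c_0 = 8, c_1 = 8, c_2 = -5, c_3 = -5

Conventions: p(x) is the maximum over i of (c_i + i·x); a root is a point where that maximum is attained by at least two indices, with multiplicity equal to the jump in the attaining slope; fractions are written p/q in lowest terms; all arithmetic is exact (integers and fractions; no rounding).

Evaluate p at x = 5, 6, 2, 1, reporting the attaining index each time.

p(5) = max(8+0·5=8, 8+1·5=13, -5+2·5=5, -5+3·5=10) = 13 (attained by i=1)
p(6) = max(8+0·6=8, 8+1·6=14, -5+2·6=7, -5+3·6=13) = 14 (attained by i=1)
p(2) = max(8+0·2=8, 8+1·2=10, -5+2·2=-1, -5+3·2=1) = 10 (attained by i=1)
p(1) = max(8+0·1=8, 8+1·1=9, -5+2·1=-3, -5+3·1=-2) = 9 (attained by i=1)
Answer: p(5) = 13; p(6) = 14; p(2) = 10; p(1) = 9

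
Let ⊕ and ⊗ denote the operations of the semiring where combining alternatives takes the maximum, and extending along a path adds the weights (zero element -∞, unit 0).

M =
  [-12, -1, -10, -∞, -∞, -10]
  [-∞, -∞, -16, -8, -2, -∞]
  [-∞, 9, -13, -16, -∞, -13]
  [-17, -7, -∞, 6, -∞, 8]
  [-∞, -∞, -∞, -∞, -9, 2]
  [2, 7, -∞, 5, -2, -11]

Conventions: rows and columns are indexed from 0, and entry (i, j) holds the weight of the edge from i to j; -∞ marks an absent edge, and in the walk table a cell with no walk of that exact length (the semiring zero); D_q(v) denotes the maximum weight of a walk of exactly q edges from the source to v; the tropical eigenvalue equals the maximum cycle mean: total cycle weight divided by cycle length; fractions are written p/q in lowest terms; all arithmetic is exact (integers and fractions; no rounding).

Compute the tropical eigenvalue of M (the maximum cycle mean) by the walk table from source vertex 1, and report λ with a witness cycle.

q=0: [-∞, 0, -∞, -∞, -∞, -∞]
q=1: [-∞, -∞, -16, -8, -2, -∞]
q=2: [-25, -7, -29, -2, -11, 0]
q=3: [2, 7, -23, 5, -2, 6]
q=4: [8, 13, -8, 11, 5, 13]
q=5: [15, 20, -2, 18, 11, 19]
q=6: [21, 26, 5, 24, 18, 26]
Optimal cycle mean attained by: cycle 3->5->3, total 8 + 5, length 2.
Answer: λ = 13/2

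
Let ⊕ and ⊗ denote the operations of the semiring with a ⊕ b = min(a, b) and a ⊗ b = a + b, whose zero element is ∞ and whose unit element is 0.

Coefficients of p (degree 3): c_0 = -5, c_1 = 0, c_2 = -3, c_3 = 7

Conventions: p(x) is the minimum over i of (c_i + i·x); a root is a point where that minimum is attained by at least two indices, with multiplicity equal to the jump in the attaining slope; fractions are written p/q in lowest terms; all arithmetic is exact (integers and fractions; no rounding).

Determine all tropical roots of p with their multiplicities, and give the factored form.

hull edge (i=0, c=-5) to (i=2, c=-3): slope 1, span 2
hull edge (i=2, c=-3) to (i=3, c=7): slope 10, span 1
Factored form: p(x) = 7 ⊗ (x ⊕ (-10)) ⊗ (x ⊕ (-1)) ⊗ (x ⊕ (-1))
Answer: roots = -10 (mult 1), -1 (mult 2)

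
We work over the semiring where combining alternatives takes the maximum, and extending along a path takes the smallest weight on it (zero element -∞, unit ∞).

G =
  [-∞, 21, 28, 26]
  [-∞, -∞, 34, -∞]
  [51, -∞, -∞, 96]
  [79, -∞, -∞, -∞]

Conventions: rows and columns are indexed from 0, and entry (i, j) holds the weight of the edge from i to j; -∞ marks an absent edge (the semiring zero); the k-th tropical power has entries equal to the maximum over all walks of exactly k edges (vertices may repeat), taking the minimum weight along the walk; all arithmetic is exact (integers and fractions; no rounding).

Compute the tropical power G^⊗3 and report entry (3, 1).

G^⊗2:
  [28, -∞, 21, 28]
  [34, -∞, -∞, 34]
  [79, 21, 28, 26]
  [-∞, 21, 28, 26]
G^⊗3:
  [28, 21, 28, 26]
  [34, 21, 28, 26]
  [28, 21, 28, 28]
  [28, -∞, 21, 28]
Key observation: no walk of exactly 3 edges connects these vertices, so the entry is the semiring zero.
Answer: (G^⊗3)[3][1] = -∞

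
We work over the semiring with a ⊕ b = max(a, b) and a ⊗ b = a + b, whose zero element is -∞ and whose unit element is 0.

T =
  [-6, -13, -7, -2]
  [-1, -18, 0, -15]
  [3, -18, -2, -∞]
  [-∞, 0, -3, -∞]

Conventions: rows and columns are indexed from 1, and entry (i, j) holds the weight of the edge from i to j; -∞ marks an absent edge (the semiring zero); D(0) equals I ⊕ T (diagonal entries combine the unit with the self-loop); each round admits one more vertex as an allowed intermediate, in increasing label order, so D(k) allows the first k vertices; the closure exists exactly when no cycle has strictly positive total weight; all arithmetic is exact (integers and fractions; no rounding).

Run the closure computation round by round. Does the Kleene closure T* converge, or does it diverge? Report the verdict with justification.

D(0):
  [0, -13, -7, -2]
  [-1, 0, 0, -15]
  [3, -18, 0, -∞]
  [-∞, 0, -3, 0]
D(1):
  [0, -13, -7, -2]
  [-1, 0, 0, -3]
  [3, -10, 0, 1]
  [-∞, 0, -3, 0]
D(2):
  [0, -13, -7, -2]
  [-1, 0, 0, -3]
  [3, -10, 0, 1]
  [-1, 0, 0, 0]
Detection: at round 3, diagonal entry (4, 4) turns strictly positive.
Key observation: the cycle 4->2->3->1->4 has total weight 0 + 0 + 3 + (-2), which is strictly positive.
Answer: DIVERGES — positive cycle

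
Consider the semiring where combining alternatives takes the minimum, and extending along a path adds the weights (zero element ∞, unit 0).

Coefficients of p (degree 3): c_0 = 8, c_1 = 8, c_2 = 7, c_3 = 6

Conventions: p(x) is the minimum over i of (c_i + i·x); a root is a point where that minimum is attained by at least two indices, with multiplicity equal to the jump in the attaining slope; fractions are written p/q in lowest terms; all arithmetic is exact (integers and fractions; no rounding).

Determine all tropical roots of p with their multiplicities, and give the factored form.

hull edge (i=0, c=8) to (i=3, c=6): slope -2/3, span 3
Factored form: p(x) = 6 ⊗ (x ⊕ 2/3) ⊗ (x ⊕ 2/3) ⊗ (x ⊕ 2/3)
Answer: roots = 2/3 (mult 3)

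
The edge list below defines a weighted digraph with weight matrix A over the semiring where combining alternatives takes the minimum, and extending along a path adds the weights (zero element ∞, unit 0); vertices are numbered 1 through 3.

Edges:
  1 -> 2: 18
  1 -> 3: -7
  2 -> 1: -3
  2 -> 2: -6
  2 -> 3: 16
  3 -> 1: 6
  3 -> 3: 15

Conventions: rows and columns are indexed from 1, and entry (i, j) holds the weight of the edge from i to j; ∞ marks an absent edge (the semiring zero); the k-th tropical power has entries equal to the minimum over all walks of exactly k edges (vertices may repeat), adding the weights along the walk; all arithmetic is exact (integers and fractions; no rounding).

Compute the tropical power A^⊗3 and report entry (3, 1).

A^⊗2:
  [-1, 12, 8]
  [-9, -12, -10]
  [21, 24, -1]
A^⊗3:
  [9, 6, -8]
  [-15, -18, -16]
  [5, 18, 14]
Key observation: the optimum is the walk 3->1->3->1, with weight 6 + (-7) + 6 = 5.
Optimal value attained by: walk 3->1->3->1.
Answer: (A^⊗3)[3][1] = 5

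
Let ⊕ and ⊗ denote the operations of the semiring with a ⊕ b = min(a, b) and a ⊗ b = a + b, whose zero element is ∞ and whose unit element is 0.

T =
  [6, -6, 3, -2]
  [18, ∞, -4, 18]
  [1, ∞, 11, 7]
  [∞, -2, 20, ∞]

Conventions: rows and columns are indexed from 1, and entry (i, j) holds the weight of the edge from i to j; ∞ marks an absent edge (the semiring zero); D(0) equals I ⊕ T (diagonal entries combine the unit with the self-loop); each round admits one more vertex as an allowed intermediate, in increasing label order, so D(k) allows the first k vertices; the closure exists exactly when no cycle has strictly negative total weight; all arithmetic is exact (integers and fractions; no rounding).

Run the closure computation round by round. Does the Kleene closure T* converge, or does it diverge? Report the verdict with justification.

D(0):
  [0, -6, 3, -2]
  [18, 0, -4, 18]
  [1, ∞, 0, 7]
  [∞, -2, 20, 0]
D(1):
  [0, -6, 3, -2]
  [18, 0, -4, 16]
  [1, -5, 0, -1]
  [∞, -2, 20, 0]
Detection: at round 2, diagonal entry (3, 3) turns strictly negative.
Key observation: the cycle 3->1->2->3 has total weight 1 + (-6) + (-4), which is strictly negative.
Answer: DIVERGES — negative cycle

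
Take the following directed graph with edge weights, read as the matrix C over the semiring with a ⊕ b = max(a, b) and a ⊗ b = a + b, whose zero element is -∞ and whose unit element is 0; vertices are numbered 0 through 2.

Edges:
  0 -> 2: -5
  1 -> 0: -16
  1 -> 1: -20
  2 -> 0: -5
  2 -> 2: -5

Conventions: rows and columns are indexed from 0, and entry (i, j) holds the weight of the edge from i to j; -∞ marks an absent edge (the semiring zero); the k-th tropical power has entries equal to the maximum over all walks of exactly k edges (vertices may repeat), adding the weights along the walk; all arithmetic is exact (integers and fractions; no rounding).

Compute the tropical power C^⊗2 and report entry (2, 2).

C^⊗2:
  [-10, -∞, -10]
  [-36, -40, -21]
  [-10, -∞, -10]
Key observation: the optimum is the walk 2->0->2, with weight (-5) + (-5) = -10.
Optimal value attained by: walk 2->0->2.
Answer: (C^⊗2)[2][2] = -10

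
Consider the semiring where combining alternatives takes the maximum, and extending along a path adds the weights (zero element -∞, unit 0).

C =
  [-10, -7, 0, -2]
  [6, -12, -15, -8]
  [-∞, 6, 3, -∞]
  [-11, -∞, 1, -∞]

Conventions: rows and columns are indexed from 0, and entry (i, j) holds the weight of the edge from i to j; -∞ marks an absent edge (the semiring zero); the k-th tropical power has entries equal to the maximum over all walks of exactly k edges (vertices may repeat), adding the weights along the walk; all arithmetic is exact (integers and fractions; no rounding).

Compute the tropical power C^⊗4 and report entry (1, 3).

C^⊗2:
  [-1, 6, 3, -12]
  [-4, -1, 6, 4]
  [12, 9, 6, -2]
  [-21, 7, 4, -13]
C^⊗3:
  [12, 9, 6, -2]
  [5, 12, 9, -6]
  [15, 12, 12, 10]
  [13, 10, 7, -1]
C^⊗4:
  [15, 12, 12, 10]
  [18, 15, 12, 4]
  [18, 18, 15, 13]
  [16, 13, 13, 11]
Key observation: the optimum is the walk 1->0->2->1->3, with weight 6 + 0 + 6 + (-8) = 4.
Optimal value attained by: walk 1->0->2->1->3.
Answer: (C^⊗4)[1][3] = 4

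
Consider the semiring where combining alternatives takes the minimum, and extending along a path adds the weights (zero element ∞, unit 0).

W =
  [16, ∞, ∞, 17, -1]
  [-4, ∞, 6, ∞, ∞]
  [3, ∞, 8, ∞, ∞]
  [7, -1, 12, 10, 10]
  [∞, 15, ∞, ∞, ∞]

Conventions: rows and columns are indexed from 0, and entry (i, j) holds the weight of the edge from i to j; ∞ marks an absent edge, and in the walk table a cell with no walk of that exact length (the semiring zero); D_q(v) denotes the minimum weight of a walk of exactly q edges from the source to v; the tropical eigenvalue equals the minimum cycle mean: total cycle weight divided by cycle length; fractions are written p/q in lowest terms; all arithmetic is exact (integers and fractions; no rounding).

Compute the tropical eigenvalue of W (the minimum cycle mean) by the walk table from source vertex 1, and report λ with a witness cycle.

q=0: [∞, 0, ∞, ∞, ∞]
q=1: [-4, ∞, 6, ∞, ∞]
q=2: [9, ∞, 14, 13, -5]
q=3: [17, 10, 22, 23, 8]
q=4: [6, 22, 16, 33, 16]
q=5: [18, 31, 24, 23, 5]
Optimal cycle mean attained by: cycle 0->4->1->0, total (-1) + 15 + (-4), length 3.
Answer: λ = 10/3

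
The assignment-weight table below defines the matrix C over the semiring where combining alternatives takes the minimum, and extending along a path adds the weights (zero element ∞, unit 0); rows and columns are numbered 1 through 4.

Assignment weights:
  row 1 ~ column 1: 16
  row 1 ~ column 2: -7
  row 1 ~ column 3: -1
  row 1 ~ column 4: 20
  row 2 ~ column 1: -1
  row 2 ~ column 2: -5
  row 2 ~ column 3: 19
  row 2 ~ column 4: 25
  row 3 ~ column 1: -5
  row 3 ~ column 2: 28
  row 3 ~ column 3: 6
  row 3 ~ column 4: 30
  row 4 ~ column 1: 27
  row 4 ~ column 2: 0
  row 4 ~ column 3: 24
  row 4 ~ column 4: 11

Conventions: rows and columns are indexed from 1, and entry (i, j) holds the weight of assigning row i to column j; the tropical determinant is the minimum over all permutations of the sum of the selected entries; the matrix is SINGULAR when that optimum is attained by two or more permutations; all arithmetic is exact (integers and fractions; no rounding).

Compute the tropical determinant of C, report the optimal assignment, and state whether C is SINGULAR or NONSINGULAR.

σ = (1, 2, 3, 4): 16 + (-5) + 6 + 11 = 28
σ = (1, 2, 4, 3): 16 + (-5) + 30 + 24 = 65
σ = (1, 3, 2, 4): 16 + 19 + 28 + 11 = 74
σ = (1, 3, 4, 2): 16 + 19 + 30 + 0 = 65
σ = (1, 4, 2, 3): 16 + 25 + 28 + 24 = 93
σ = (1, 4, 3, 2): 16 + 25 + 6 + 0 = 47
σ = (2, 1, 3, 4): (-7) + (-1) + 6 + 11 = 9
σ = (2, 1, 4, 3): (-7) + (-1) + 30 + 24 = 46
σ = (2, 3, 1, 4): (-7) + 19 + (-5) + 11 = 18
σ = (2, 3, 4, 1): (-7) + 19 + 30 + 27 = 69
σ = (2, 4, 1, 3): (-7) + 25 + (-5) + 24 = 37
σ = (2, 4, 3, 1): (-7) + 25 + 6 + 27 = 51
σ = (3, 1, 2, 4): (-1) + (-1) + 28 + 11 = 37
σ = (3, 1, 4, 2): (-1) + (-1) + 30 + 0 = 28
σ = (3, 2, 1, 4): (-1) + (-5) + (-5) + 11 = 0
σ = (3, 2, 4, 1): (-1) + (-5) + 30 + 27 = 51
σ = (3, 4, 1, 2): (-1) + 25 + (-5) + 0 = 19
σ = (3, 4, 2, 1): (-1) + 25 + 28 + 27 = 79
σ = (4, 1, 2, 3): 20 + (-1) + 28 + 24 = 71
σ = (4, 1, 3, 2): 20 + (-1) + 6 + 0 = 25
σ = (4, 2, 1, 3): 20 + (-5) + (-5) + 24 = 34
σ = (4, 2, 3, 1): 20 + (-5) + 6 + 27 = 48
σ = (4, 3, 1, 2): 20 + 19 + (-5) + 0 = 34
σ = (4, 3, 2, 1): 20 + 19 + 28 + 27 = 94
Optimal value attained by: σ = (3, 2, 1, 4).
Answer: det⊕(C) = 0; verdict: NONSINGULAR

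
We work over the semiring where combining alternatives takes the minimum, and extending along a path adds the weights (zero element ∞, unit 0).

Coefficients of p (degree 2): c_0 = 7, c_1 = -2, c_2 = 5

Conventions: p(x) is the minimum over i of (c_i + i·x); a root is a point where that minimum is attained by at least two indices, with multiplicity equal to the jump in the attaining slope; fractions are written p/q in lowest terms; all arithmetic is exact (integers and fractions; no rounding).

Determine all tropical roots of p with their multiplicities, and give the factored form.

hull edge (i=0, c=7) to (i=1, c=-2): slope -9, span 1
hull edge (i=1, c=-2) to (i=2, c=5): slope 7, span 1
Factored form: p(x) = 5 ⊗ (x ⊕ (-7)) ⊗ (x ⊕ 9)
Answer: roots = -7 (mult 1), 9 (mult 1)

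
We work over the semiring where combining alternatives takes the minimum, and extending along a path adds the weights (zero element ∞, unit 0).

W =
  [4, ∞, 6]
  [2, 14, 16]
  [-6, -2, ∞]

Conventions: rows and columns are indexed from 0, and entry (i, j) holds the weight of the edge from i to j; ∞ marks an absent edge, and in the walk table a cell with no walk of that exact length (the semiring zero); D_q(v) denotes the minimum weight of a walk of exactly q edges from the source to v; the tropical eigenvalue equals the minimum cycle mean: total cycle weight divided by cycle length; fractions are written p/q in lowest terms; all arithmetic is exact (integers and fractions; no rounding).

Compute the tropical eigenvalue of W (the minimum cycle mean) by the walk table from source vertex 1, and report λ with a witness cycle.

q=0: [∞, 0, ∞]
q=1: [2, 14, 16]
q=2: [6, 14, 8]
q=3: [2, 6, 12]
Optimal cycle mean attained by: cycle 0->2->0, total 6 + (-6), length 2.
Answer: λ = 0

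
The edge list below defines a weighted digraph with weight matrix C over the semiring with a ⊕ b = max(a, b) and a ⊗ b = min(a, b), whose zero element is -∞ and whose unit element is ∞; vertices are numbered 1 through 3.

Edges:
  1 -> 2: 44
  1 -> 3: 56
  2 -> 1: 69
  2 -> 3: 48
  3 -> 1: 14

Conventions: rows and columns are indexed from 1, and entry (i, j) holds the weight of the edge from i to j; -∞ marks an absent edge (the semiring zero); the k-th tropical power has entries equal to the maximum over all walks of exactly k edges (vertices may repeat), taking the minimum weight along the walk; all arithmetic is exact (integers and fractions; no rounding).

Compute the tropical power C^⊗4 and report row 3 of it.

C^⊗2:
  [44, -∞, 44]
  [14, 44, 56]
  [-∞, 14, 14]
C^⊗3:
  [14, 44, 44]
  [44, 14, 44]
  [14, -∞, 14]
C^⊗4:
  [44, 14, 44]
  [14, 44, 44]
  [14, 14, 14]
Answer: row 3 of C^⊗4 = [14, 14, 14]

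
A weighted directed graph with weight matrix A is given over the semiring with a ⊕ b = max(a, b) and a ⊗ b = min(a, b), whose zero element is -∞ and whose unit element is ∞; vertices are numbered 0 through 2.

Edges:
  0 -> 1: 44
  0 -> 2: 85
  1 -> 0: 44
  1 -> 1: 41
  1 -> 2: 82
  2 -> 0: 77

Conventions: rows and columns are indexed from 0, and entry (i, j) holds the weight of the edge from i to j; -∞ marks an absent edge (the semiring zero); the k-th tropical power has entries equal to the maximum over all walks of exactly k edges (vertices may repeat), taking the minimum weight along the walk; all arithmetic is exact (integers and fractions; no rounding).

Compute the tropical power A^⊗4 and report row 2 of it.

A^⊗2:
  [77, 41, 44]
  [77, 44, 44]
  [-∞, 44, 77]
A^⊗3:
  [44, 44, 77]
  [44, 44, 77]
  [77, 41, 44]
A^⊗4:
  [77, 44, 44]
  [77, 44, 44]
  [44, 44, 77]
Answer: row 2 of A^⊗4 = [44, 44, 77]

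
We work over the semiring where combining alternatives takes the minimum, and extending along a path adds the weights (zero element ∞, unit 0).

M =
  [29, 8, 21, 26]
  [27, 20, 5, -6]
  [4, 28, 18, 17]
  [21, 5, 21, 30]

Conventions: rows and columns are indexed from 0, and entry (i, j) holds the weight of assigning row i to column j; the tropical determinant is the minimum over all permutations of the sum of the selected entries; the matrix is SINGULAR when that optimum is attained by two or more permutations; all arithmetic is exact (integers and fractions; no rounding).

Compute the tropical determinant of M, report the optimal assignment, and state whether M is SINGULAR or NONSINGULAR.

σ = (0, 1, 2, 3): 29 + 20 + 18 + 30 = 97
σ = (0, 1, 3, 2): 29 + 20 + 17 + 21 = 87
σ = (0, 2, 1, 3): 29 + 5 + 28 + 30 = 92
σ = (0, 2, 3, 1): 29 + 5 + 17 + 5 = 56
σ = (0, 3, 1, 2): 29 + (-6) + 28 + 21 = 72
σ = (0, 3, 2, 1): 29 + (-6) + 18 + 5 = 46
σ = (1, 0, 2, 3): 8 + 27 + 18 + 30 = 83
σ = (1, 0, 3, 2): 8 + 27 + 17 + 21 = 73
σ = (1, 2, 0, 3): 8 + 5 + 4 + 30 = 47
σ = (1, 2, 3, 0): 8 + 5 + 17 + 21 = 51
σ = (1, 3, 0, 2): 8 + (-6) + 4 + 21 = 27
σ = (1, 3, 2, 0): 8 + (-6) + 18 + 21 = 41
σ = (2, 0, 1, 3): 21 + 27 + 28 + 30 = 106
σ = (2, 0, 3, 1): 21 + 27 + 17 + 5 = 70
σ = (2, 1, 0, 3): 21 + 20 + 4 + 30 = 75
σ = (2, 1, 3, 0): 21 + 20 + 17 + 21 = 79
σ = (2, 3, 0, 1): 21 + (-6) + 4 + 5 = 24
σ = (2, 3, 1, 0): 21 + (-6) + 28 + 21 = 64
σ = (3, 0, 1, 2): 26 + 27 + 28 + 21 = 102
σ = (3, 0, 2, 1): 26 + 27 + 18 + 5 = 76
σ = (3, 1, 0, 2): 26 + 20 + 4 + 21 = 71
σ = (3, 1, 2, 0): 26 + 20 + 18 + 21 = 85
σ = (3, 2, 0, 1): 26 + 5 + 4 + 5 = 40
σ = (3, 2, 1, 0): 26 + 5 + 28 + 21 = 80
Optimal value attained by: σ = (2, 3, 0, 1).
Answer: det⊕(M) = 24; verdict: NONSINGULAR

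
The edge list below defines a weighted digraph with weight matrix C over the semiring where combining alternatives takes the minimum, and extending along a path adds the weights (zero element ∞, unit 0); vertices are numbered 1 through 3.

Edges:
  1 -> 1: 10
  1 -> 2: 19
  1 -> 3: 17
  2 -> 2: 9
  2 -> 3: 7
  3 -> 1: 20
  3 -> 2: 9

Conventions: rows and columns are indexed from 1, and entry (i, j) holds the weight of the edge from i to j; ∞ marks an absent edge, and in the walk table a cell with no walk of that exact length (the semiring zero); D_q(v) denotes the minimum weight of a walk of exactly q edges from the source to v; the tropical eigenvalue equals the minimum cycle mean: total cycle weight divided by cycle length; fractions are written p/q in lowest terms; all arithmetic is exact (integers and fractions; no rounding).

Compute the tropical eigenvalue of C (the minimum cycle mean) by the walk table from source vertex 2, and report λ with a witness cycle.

q=0: [∞, 0, ∞]
q=1: [∞, 9, 7]
q=2: [27, 16, 16]
q=3: [36, 25, 23]
Optimal cycle mean attained by: cycle 2->3->2, total 7 + 9, length 2.
Answer: λ = 8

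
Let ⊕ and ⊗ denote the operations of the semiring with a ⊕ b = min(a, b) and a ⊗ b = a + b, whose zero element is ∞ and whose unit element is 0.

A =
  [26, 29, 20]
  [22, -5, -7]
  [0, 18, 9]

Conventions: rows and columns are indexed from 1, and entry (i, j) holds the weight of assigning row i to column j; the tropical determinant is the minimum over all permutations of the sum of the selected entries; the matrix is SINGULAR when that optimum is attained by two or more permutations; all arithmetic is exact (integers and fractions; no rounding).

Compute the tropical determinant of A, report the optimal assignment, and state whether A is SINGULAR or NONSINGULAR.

σ = (1, 2, 3): 26 + (-5) + 9 = 30
σ = (1, 3, 2): 26 + (-7) + 18 = 37
σ = (2, 1, 3): 29 + 22 + 9 = 60
σ = (2, 3, 1): 29 + (-7) + 0 = 22
σ = (3, 1, 2): 20 + 22 + 18 = 60
σ = (3, 2, 1): 20 + (-5) + 0 = 15
Optimal value attained by: σ = (3, 2, 1).
Answer: det⊕(A) = 15; verdict: NONSINGULAR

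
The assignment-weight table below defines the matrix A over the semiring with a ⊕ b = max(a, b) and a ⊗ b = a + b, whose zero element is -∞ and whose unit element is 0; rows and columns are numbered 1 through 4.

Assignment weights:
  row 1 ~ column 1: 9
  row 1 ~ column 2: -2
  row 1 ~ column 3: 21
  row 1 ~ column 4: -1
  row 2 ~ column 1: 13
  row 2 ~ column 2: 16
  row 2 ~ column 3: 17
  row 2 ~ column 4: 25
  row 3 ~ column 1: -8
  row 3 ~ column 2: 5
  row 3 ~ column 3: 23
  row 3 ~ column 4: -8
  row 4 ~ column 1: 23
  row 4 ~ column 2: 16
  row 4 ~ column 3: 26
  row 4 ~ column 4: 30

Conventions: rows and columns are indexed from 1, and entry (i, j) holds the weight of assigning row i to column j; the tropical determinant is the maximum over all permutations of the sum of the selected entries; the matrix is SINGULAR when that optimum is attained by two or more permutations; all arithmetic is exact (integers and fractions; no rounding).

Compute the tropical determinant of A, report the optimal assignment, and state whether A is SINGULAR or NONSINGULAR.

σ = (1, 2, 3, 4): 9 + 16 + 23 + 30 = 78
σ = (1, 2, 4, 3): 9 + 16 + (-8) + 26 = 43
σ = (1, 3, 2, 4): 9 + 17 + 5 + 30 = 61
σ = (1, 3, 4, 2): 9 + 17 + (-8) + 16 = 34
σ = (1, 4, 2, 3): 9 + 25 + 5 + 26 = 65
σ = (1, 4, 3, 2): 9 + 25 + 23 + 16 = 73
σ = (2, 1, 3, 4): (-2) + 13 + 23 + 30 = 64
σ = (2, 1, 4, 3): (-2) + 13 + (-8) + 26 = 29
σ = (2, 3, 1, 4): (-2) + 17 + (-8) + 30 = 37
σ = (2, 3, 4, 1): (-2) + 17 + (-8) + 23 = 30
σ = (2, 4, 1, 3): (-2) + 25 + (-8) + 26 = 41
σ = (2, 4, 3, 1): (-2) + 25 + 23 + 23 = 69
σ = (3, 1, 2, 4): 21 + 13 + 5 + 30 = 69
σ = (3, 1, 4, 2): 21 + 13 + (-8) + 16 = 42
σ = (3, 2, 1, 4): 21 + 16 + (-8) + 30 = 59
σ = (3, 2, 4, 1): 21 + 16 + (-8) + 23 = 52
σ = (3, 4, 1, 2): 21 + 25 + (-8) + 16 = 54
σ = (3, 4, 2, 1): 21 + 25 + 5 + 23 = 74
σ = (4, 1, 2, 3): (-1) + 13 + 5 + 26 = 43
σ = (4, 1, 3, 2): (-1) + 13 + 23 + 16 = 51
σ = (4, 2, 1, 3): (-1) + 16 + (-8) + 26 = 33
σ = (4, 2, 3, 1): (-1) + 16 + 23 + 23 = 61
σ = (4, 3, 1, 2): (-1) + 17 + (-8) + 16 = 24
σ = (4, 3, 2, 1): (-1) + 17 + 5 + 23 = 44
Optimal value attained by: σ = (1, 2, 3, 4).
Answer: det⊕(A) = 78; verdict: NONSINGULAR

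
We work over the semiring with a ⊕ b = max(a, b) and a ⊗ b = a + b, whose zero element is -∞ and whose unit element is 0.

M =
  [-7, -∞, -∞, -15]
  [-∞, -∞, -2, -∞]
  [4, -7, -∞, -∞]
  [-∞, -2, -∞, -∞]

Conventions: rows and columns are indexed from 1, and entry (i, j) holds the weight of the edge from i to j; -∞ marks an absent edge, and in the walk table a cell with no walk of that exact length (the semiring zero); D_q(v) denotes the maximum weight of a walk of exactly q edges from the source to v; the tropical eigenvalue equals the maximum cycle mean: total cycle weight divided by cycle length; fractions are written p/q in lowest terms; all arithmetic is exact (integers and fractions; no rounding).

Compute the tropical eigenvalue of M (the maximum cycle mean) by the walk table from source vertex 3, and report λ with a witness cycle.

q=0: [-∞, -∞, 0, -∞]
q=1: [4, -7, -∞, -∞]
q=2: [-3, -∞, -9, -11]
q=3: [-5, -13, -∞, -18]
q=4: [-12, -20, -15, -20]
Optimal cycle mean attained by: cycle 1->4->2->3->1, total (-15) + (-2) + (-2) + 4, length 4.
Answer: λ = -15/4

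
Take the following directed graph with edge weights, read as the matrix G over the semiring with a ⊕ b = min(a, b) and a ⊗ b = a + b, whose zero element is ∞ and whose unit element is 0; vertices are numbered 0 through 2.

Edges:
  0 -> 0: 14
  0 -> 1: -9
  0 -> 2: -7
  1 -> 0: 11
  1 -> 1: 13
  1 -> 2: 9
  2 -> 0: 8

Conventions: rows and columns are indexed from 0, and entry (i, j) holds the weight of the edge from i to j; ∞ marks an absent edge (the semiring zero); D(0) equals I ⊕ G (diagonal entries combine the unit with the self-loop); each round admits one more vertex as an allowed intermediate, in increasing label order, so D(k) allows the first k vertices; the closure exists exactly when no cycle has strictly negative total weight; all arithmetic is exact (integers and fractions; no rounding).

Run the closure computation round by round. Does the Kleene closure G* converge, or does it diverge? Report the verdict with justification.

D(0):
  [0, -9, -7]
  [11, 0, 9]
  [8, ∞, 0]
D(1):
  [0, -9, -7]
  [11, 0, 4]
  [8, -1, 0]
D(2):
  [0, -9, -7]
  [11, 0, 4]
  [8, -1, 0]
D(3):
  [0, -9, -7]
  [11, 0, 4]
  [8, -1, 0]
Key observation: every diagonal entry stays at the unit through all rounds, so no improving cycle exists.
Answer: CONVERGES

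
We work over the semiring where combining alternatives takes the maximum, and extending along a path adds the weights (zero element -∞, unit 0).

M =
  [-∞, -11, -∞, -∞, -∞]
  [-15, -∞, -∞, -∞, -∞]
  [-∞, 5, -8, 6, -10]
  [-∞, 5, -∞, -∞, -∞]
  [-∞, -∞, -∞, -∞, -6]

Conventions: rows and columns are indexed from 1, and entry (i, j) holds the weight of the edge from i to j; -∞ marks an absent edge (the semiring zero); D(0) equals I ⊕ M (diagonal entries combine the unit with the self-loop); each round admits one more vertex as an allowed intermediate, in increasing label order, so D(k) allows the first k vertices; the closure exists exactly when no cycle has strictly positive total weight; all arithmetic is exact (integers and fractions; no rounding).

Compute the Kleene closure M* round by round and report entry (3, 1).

D(0):
  [0, -11, -∞, -∞, -∞]
  [-15, 0, -∞, -∞, -∞]
  [-∞, 5, 0, 6, -10]
  [-∞, 5, -∞, 0, -∞]
  [-∞, -∞, -∞, -∞, 0]
D(1):
  [0, -11, -∞, -∞, -∞]
  [-15, 0, -∞, -∞, -∞]
  [-∞, 5, 0, 6, -10]
  [-∞, 5, -∞, 0, -∞]
  [-∞, -∞, -∞, -∞, 0]
D(2):
  [0, -11, -∞, -∞, -∞]
  [-15, 0, -∞, -∞, -∞]
  [-10, 5, 0, 6, -10]
  [-10, 5, -∞, 0, -∞]
  [-∞, -∞, -∞, -∞, 0]
D(3):
  [0, -11, -∞, -∞, -∞]
  [-15, 0, -∞, -∞, -∞]
  [-10, 5, 0, 6, -10]
  [-10, 5, -∞, 0, -∞]
  [-∞, -∞, -∞, -∞, 0]
D(4):
  [0, -11, -∞, -∞, -∞]
  [-15, 0, -∞, -∞, -∞]
  [-4, 11, 0, 6, -10]
  [-10, 5, -∞, 0, -∞]
  [-∞, -∞, -∞, -∞, 0]
D(5):
  [0, -11, -∞, -∞, -∞]
  [-15, 0, -∞, -∞, -∞]
  [-4, 11, 0, 6, -10]
  [-10, 5, -∞, 0, -∞]
  [-∞, -∞, -∞, -∞, 0]
Answer: M*[3][1] = -4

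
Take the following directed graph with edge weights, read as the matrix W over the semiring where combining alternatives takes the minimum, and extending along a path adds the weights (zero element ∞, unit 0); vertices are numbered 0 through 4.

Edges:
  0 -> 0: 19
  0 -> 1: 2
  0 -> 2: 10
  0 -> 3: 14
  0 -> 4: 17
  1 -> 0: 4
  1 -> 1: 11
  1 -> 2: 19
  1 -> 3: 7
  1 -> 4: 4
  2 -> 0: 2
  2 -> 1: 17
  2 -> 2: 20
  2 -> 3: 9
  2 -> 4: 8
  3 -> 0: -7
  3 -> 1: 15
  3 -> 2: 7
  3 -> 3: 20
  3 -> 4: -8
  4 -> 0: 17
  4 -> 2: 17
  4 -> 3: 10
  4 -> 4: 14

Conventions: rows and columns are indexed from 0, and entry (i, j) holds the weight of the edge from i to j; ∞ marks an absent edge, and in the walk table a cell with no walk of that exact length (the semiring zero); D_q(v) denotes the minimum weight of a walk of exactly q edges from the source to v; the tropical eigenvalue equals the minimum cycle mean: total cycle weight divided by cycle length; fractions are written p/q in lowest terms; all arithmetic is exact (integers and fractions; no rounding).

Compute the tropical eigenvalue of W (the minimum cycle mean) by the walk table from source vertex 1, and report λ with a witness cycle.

q=0: [∞, 0, ∞, ∞, ∞]
q=1: [4, 11, 19, 7, 4]
q=2: [0, 6, 14, 14, -1]
q=3: [7, 2, 10, 9, 6]
q=4: [2, 9, 16, 9, 1]
q=5: [2, 4, 12, 11, 1]
Optimal cycle mean attained by: cycle 0->1->3->0, total 2 + 7 + (-7), length 3.
Answer: λ = 2/3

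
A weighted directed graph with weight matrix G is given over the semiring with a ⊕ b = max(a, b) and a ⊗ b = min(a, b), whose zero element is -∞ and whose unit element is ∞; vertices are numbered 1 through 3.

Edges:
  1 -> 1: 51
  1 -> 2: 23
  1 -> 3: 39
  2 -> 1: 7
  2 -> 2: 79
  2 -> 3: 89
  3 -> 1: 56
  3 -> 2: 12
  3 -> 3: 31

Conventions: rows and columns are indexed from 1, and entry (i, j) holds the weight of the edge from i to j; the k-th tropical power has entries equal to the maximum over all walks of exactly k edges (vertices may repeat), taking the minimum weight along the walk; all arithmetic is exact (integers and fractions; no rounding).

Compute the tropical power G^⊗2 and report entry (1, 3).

G^⊗2:
  [51, 23, 39]
  [56, 79, 79]
  [51, 23, 39]
Key observation: the optimum is the walk 1->1->3, with weight 51 min 39 = 39.
Optimal value attained by: walk 1->1->3.
Answer: (G^⊗2)[1][3] = 39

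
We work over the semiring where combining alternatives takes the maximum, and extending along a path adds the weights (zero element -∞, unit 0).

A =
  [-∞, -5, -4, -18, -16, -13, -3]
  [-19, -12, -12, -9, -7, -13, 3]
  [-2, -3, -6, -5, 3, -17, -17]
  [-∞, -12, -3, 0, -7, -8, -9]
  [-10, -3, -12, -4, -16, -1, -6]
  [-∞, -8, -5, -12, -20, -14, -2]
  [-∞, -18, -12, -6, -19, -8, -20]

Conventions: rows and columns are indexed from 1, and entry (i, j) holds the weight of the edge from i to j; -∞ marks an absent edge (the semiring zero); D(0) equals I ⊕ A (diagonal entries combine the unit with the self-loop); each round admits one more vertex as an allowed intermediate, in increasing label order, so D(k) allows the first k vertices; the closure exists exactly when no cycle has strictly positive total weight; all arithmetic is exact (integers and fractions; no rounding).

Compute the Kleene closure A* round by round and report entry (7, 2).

D(0):
  [0, -5, -4, -18, -16, -13, -3]
  [-19, 0, -12, -9, -7, -13, 3]
  [-2, -3, 0, -5, 3, -17, -17]
  [-∞, -12, -3, 0, -7, -8, -9]
  [-10, -3, -12, -4, 0, -1, -6]
  [-∞, -8, -5, -12, -20, 0, -2]
  [-∞, -18, -12, -6, -19, -8, 0]
D(1):
  [0, -5, -4, -18, -16, -13, -3]
  [-19, 0, -12, -9, -7, -13, 3]
  [-2, -3, 0, -5, 3, -15, -5]
  [-∞, -12, -3, 0, -7, -8, -9]
  [-10, -3, -12, -4, 0, -1, -6]
  [-∞, -8, -5, -12, -20, 0, -2]
  [-∞, -18, -12, -6, -19, -8, 0]
D(2):
  [0, -5, -4, -14, -12, -13, -2]
  [-19, 0, -12, -9, -7, -13, 3]
  [-2, -3, 0, -5, 3, -15, 0]
  [-31, -12, -3, 0, -7, -8, -9]
  [-10, -3, -12, -4, 0, -1, 0]
  [-27, -8, -5, -12, -15, 0, -2]
  [-37, -18, -12, -6, -19, -8, 0]
D(3):
  [0, -5, -4, -9, -1, -13, -2]
  [-14, 0, -12, -9, -7, -13, 3]
  [-2, -3, 0, -5, 3, -15, 0]
  [-5, -6, -3, 0, 0, -8, -3]
  [-10, -3, -12, -4, 0, -1, 0]
  [-7, -8, -5, -10, -2, 0, -2]
  [-14, -15, -12, -6, -9, -8, 0]
D(4):
  [0, -5, -4, -9, -1, -13, -2]
  [-14, 0, -12, -9, -7, -13, 3]
  [-2, -3, 0, -5, 3, -13, 0]
  [-5, -6, -3, 0, 0, -8, -3]
  [-9, -3, -7, -4, 0, -1, 0]
  [-7, -8, -5, -10, -2, 0, -2]
  [-11, -12, -9, -6, -6, -8, 0]
D(5):
  [0, -4, -4, -5, -1, -2, -1]
  [-14, 0, -12, -9, -7, -8, 3]
  [-2, 0, 0, -1, 3, 2, 3]
  [-5, -3, -3, 0, 0, -1, 0]
  [-9, -3, -7, -4, 0, -1, 0]
  [-7, -5, -5, -6, -2, 0, -2]
  [-11, -9, -9, -6, -6, -7, 0]
D(6):
  [0, -4, -4, -5, -1, -2, -1]
  [-14, 0, -12, -9, -7, -8, 3]
  [-2, 0, 0, -1, 3, 2, 3]
  [-5, -3, -3, 0, 0, -1, 0]
  [-8, -3, -6, -4, 0, -1, 0]
  [-7, -5, -5, -6, -2, 0, -2]
  [-11, -9, -9, -6, -6, -7, 0]
D(7):
  [0, -4, -4, -5, -1, -2, -1]
  [-8, 0, -6, -3, -3, -4, 3]
  [-2, 0, 0, -1, 3, 2, 3]
  [-5, -3, -3, 0, 0, -1, 0]
  [-8, -3, -6, -4, 0, -1, 0]
  [-7, -5, -5, -6, -2, 0, -2]
  [-11, -9, -9, -6, -6, -7, 0]
Answer: A*[7][2] = -9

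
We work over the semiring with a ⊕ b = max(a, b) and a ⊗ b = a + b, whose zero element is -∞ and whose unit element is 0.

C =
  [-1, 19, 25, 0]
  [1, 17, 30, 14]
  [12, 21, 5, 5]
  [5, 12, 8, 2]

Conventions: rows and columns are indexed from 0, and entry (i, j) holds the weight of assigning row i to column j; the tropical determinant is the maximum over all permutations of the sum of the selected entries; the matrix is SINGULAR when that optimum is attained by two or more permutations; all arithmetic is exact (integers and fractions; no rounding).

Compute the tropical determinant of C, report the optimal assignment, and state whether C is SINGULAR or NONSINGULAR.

σ = (0, 1, 2, 3): (-1) + 17 + 5 + 2 = 23
σ = (0, 1, 3, 2): (-1) + 17 + 5 + 8 = 29
σ = (0, 2, 1, 3): (-1) + 30 + 21 + 2 = 52
σ = (0, 2, 3, 1): (-1) + 30 + 5 + 12 = 46
σ = (0, 3, 1, 2): (-1) + 14 + 21 + 8 = 42
σ = (0, 3, 2, 1): (-1) + 14 + 5 + 12 = 30
σ = (1, 0, 2, 3): 19 + 1 + 5 + 2 = 27
σ = (1, 0, 3, 2): 19 + 1 + 5 + 8 = 33
σ = (1, 2, 0, 3): 19 + 30 + 12 + 2 = 63
σ = (1, 2, 3, 0): 19 + 30 + 5 + 5 = 59
σ = (1, 3, 0, 2): 19 + 14 + 12 + 8 = 53
σ = (1, 3, 2, 0): 19 + 14 + 5 + 5 = 43
σ = (2, 0, 1, 3): 25 + 1 + 21 + 2 = 49
σ = (2, 0, 3, 1): 25 + 1 + 5 + 12 = 43
σ = (2, 1, 0, 3): 25 + 17 + 12 + 2 = 56
σ = (2, 1, 3, 0): 25 + 17 + 5 + 5 = 52
σ = (2, 3, 0, 1): 25 + 14 + 12 + 12 = 63
σ = (2, 3, 1, 0): 25 + 14 + 21 + 5 = 65
σ = (3, 0, 1, 2): 0 + 1 + 21 + 8 = 30
σ = (3, 0, 2, 1): 0 + 1 + 5 + 12 = 18
σ = (3, 1, 0, 2): 0 + 17 + 12 + 8 = 37
σ = (3, 1, 2, 0): 0 + 17 + 5 + 5 = 27
σ = (3, 2, 0, 1): 0 + 30 + 12 + 12 = 54
σ = (3, 2, 1, 0): 0 + 30 + 21 + 5 = 56
Optimal value attained by: σ = (2, 3, 1, 0).
Answer: det⊕(C) = 65; verdict: NONSINGULAR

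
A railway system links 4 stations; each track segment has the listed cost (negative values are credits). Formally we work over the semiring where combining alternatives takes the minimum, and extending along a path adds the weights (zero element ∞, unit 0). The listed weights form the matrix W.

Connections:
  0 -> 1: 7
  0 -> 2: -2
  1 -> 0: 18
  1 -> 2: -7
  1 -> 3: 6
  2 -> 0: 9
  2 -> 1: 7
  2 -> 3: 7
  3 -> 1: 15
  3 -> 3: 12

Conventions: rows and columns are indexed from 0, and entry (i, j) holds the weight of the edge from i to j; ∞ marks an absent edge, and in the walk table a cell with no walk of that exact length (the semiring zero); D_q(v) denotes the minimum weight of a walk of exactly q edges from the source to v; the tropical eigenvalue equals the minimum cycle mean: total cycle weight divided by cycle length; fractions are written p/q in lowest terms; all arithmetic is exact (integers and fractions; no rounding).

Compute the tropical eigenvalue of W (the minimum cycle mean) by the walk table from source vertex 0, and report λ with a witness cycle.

q=0: [0, ∞, ∞, ∞]
q=1: [∞, 7, -2, ∞]
q=2: [7, 5, 0, 5]
q=3: [9, 7, -2, 7]
q=4: [7, 5, 0, 5]
Optimal cycle mean attained by: cycle 1->2->1, total (-7) + 7, length 2.
Answer: λ = 0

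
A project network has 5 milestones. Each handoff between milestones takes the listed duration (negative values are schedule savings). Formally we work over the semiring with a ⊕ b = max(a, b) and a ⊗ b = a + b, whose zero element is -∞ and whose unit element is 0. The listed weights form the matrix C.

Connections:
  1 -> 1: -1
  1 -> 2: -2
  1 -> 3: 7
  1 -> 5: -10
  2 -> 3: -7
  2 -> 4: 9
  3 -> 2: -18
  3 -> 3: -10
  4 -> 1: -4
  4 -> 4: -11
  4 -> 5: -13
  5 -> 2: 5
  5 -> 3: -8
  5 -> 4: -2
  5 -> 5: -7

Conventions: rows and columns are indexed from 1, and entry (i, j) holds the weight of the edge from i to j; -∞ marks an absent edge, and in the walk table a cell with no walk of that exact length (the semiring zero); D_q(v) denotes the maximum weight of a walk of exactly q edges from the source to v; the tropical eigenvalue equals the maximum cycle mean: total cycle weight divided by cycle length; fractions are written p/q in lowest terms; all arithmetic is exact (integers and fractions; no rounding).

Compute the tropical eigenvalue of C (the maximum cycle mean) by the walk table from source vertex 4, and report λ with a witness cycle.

q=0: [-∞, -∞, -∞, 0, -∞]
q=1: [-4, -∞, -∞, -11, -13]
q=2: [-5, -6, 3, -15, -14]
q=3: [-6, -7, 2, 3, -15]
q=4: [-1, -8, 1, 2, -10]
q=5: [-2, -3, 6, 1, -11]
Optimal cycle mean attained by: cycle 1->2->4->1, total (-2) + 9 + (-4), length 3.
Answer: λ = 1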